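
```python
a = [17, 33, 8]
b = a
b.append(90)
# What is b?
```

After line 1: a = [17, 33, 8]
After line 2 (b = a is an alias, same object): a = [17, 33, 8], b = [17, 33, 8]
After line 3 (b.append mutates the shared list): a = [17, 33, 8, 90], b = [17, 33, 8, 90]

[17, 33, 8, 90]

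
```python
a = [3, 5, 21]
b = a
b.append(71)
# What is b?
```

After line 1: a = [3, 5, 21]
After line 2 (b = a is an alias, same object): a = [3, 5, 21], b = [3, 5, 21]
After line 3 (b.append mutates the shared list): a = [3, 5, 21, 71], b = [3, 5, 21, 71]

[3, 5, 21, 71]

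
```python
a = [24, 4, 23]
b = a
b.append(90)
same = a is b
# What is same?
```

After line 1: a = [24, 4, 23]
After line 2 (b = a is an alias, same object): a = [24, 4, 23], b = [24, 4, 23]
After line 3 (b.append mutates the shared list): a = [24, 4, 23, 90], b = [24, 4, 23, 90]
After line 4 (same = a is b; same object -> True): same = True

True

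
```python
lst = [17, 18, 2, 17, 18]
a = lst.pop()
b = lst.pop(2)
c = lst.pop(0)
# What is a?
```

After line 1: lst = [17, 18, 2, 17, 18]
After line 2 (pop() -> a = 18): lst = [17, 18, 2, 17]
After line 3 (pop(2) -> b = 2): lst = [17, 18, 17]
After line 4 (pop(0) -> c = 17): lst = [18, 17]

18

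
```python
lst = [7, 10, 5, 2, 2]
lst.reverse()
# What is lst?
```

[2, 2, 5, 10, 7]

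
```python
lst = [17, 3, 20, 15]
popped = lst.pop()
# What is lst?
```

[17, 3, 20]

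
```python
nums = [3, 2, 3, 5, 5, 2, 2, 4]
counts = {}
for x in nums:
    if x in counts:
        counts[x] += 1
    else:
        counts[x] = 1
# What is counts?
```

Initial: counts = {}, nums = [3, 2, 3, 5, 5, 2, 2, 4]
See 3: counts = {3: 1}
See 2: counts = {3: 1, 2: 1}
See 3: counts = {3: 2, 2: 1}
See 5: counts = {3: 2, 2: 1, 5: 1}
See 5: counts = {3: 2, 2: 1, 5: 2}
See 2: counts = {3: 2, 2: 2, 5: 2}
See 2: counts = {3: 2, 2: 3, 5: 2}
See 4: counts = {3: 2, 2: 3, 5: 2, 4: 1}

{3: 2, 2: 3, 5: 2, 4: 1}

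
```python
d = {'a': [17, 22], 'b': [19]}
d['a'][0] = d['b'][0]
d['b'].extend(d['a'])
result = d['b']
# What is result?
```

After line 1: d = {'a': [17, 22], 'b': [19]}
After line 2 (a[0] = b[0] = 19): d = {'a': [19, 22], 'b': [19]}
After line 3 (b.extend(a) appends [19, 22]): d = {'a': [19, 22], 'b': [19, 19, 22]}
After line 4: result = d['b'] = [19, 19, 22]

[19, 19, 22]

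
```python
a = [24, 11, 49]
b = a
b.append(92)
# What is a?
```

After line 1: a = [24, 11, 49]
After line 2 (b = a is an alias, same object): a = [24, 11, 49], b = [24, 11, 49]
After line 3 (b.append mutates the shared list): a = [24, 11, 49, 92], b = [24, 11, 49, 92]

[24, 11, 49, 92]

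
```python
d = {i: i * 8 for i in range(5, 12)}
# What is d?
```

{5: 40, 6: 48, 7: 56, 8: 64, 9: 72, 10: 80, 11: 88}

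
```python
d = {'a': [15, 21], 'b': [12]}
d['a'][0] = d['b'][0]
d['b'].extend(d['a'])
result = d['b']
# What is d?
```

After line 1: d = {'a': [15, 21], 'b': [12]}
After line 2 (a[0] = b[0] = 12): d = {'a': [12, 21], 'b': [12]}
After line 3 (b.extend(a) appends [12, 21]): d = {'a': [12, 21], 'b': [12, 12, 21]}
After line 4: result = d['b'] = [12, 12, 21]

{'a': [12, 21], 'b': [12, 12, 21]}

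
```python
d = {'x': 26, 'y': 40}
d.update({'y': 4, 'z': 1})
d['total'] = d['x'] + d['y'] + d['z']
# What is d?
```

After line 1: d = {'x': 26, 'y': 40}
After line 2 (y overwritten, z added): d = {'x': 26, 'y': 4, 'z': 1}
After line 3 (total = 26 + 4 + 1 = 31): d = {'x': 26, 'y': 4, 'z': 1, 'total': 31}

{'x': 26, 'y': 4, 'z': 1, 'total': 31}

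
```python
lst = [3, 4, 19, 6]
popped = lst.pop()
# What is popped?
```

6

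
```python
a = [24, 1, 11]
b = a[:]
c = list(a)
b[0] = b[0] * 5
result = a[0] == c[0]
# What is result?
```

After line 1: a = [24, 1, 11]
After line 2 (b = a[:], copy): a = [24, 1, 11], b = [24, 1, 11]
After line 3 (c = list(a) is a copy, new object): c = [24, 1, 11]
After line 4 (b[0] = 24 * 5 = 120; only b mutates (copy)): a = [24, 1, 11], b = [120, 1, 11], c = [24, 1, 11]
After line 5 (a[0] = 24, c[0] = 24; result = True)

True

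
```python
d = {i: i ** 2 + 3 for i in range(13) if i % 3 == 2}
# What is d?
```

{2: 7, 5: 28, 8: 67, 11: 124}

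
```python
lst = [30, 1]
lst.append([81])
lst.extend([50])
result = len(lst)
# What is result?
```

After line 1: lst = [30, 1]
After line 2 (append adds [81] as single element): lst = [30, 1, [81]]
After line 3 (extend unpacks [50], adds 50): lst = [30, 1, [81], 50]
After line 4: result = len(lst) = 4

4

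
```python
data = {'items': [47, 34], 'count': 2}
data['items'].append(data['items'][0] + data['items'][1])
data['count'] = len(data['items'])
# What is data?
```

After line 1: data = {'items': [47, 34], 'count': 2}
After line 2 (append 47 + 34 = 81): data = {'items': [47, 34, 81], 'count': 2}
After line 3 (count = len(items) = 3): data = {'items': [47, 34, 81], 'count': 3}

{'items': [47, 34, 81], 'count': 3}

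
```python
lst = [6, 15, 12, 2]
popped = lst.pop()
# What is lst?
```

[6, 15, 12]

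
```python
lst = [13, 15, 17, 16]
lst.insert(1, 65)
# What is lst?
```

[13, 65, 15, 17, 16]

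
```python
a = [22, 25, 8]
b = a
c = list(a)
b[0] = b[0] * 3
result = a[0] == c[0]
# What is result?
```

After line 1: a = [22, 25, 8]
After line 2 (b = a, alias): a = [22, 25, 8], b = [22, 25, 8]
After line 3 (c = list(a) is a copy, new object): c = [22, 25, 8]
After line 4 (b[0] = 22 * 3 = 66; mutates shared a/b): a = b = [66, 25, 8], c = [22, 25, 8]
After line 5 (a[0] = 66, c[0] = 22; result = False)

False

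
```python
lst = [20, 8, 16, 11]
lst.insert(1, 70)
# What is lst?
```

[20, 70, 8, 16, 11]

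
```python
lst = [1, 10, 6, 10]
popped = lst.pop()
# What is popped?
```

10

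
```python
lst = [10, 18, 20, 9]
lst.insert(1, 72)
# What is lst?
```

[10, 72, 18, 20, 9]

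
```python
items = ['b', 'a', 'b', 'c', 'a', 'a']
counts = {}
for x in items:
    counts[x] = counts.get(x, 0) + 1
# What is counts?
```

Initial: counts = {}, items = ['b', 'a', 'b', 'c', 'a', 'a']
See 'b': counts = {'b': 1}
See 'a': counts = {'b': 1, 'a': 1}
See 'b': counts = {'b': 2, 'a': 1}
See 'c': counts = {'b': 2, 'a': 1, 'c': 1}
See 'a': counts = {'b': 2, 'a': 2, 'c': 1}
See 'a': counts = {'b': 2, 'a': 3, 'c': 1}

{'b': 2, 'a': 3, 'c': 1}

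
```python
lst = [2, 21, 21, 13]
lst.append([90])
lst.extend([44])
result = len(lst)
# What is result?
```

After line 1: lst = [2, 21, 21, 13]
After line 2 (append adds [90] as single element): lst = [2, 21, 21, 13, [90]]
After line 3 (extend unpacks [44], adds 44): lst = [2, 21, 21, 13, [90], 44]
After line 4: result = len(lst) = 6

6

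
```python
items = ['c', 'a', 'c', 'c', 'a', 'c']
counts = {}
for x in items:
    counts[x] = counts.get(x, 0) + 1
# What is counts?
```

Initial: counts = {}, items = ['c', 'a', 'c', 'c', 'a', 'c']
See 'c': counts = {'c': 1}
See 'a': counts = {'c': 1, 'a': 1}
See 'c': counts = {'c': 2, 'a': 1}
See 'c': counts = {'c': 3, 'a': 1}
See 'a': counts = {'c': 3, 'a': 2}
See 'c': counts = {'c': 4, 'a': 2}

{'c': 4, 'a': 2}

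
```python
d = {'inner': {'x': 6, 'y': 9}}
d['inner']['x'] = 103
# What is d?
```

After line 1: d = {'inner': {'x': 6, 'y': 9}}
After line 2 (inner x overwritten): d = {'inner': {'x': 103, 'y': 9}}

{'inner': {'x': 103, 'y': 9}}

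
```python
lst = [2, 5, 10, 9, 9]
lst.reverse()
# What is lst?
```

[9, 9, 10, 5, 2]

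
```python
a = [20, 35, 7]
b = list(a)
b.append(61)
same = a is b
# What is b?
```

After line 1: a = [20, 35, 7]
After line 2 (b = list(a) is a shallow copy, new object): a = [20, 35, 7], b = [20, 35, 7]
After line 3 (append only mutates b): a = [20, 35, 7], b = [20, 35, 7, 61]
After line 4 (same = a is b; different objects -> False): same = False

[20, 35, 7, 61]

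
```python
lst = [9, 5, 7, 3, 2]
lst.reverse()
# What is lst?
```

[2, 3, 7, 5, 9]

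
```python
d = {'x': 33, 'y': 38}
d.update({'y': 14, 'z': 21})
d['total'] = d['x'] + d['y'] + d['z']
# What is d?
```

After line 1: d = {'x': 33, 'y': 38}
After line 2 (y overwritten, z added): d = {'x': 33, 'y': 14, 'z': 21}
After line 3 (total = 33 + 14 + 21 = 68): d = {'x': 33, 'y': 14, 'z': 21, 'total': 68}

{'x': 33, 'y': 14, 'z': 21, 'total': 68}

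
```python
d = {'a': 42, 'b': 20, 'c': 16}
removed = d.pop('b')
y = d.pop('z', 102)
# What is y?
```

After line 1: d = {'a': 42, 'b': 20, 'c': 16}
After line 2 (pop 'b' returns 20): d = {'a': 42, 'c': 16}, removed = 20
After line 3 (pop 'z' missing, returns default 102): d = {'a': 42, 'c': 16}, y = 102

102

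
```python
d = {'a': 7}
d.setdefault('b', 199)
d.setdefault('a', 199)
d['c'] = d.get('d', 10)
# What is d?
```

After line 1: d = {'a': 7}
After line 2 (setdefault adds 'b'=199): d = {'a': 7, 'b': 199}
After line 3 (setdefault 'a' no-op, already exists): d = {'a': 7, 'b': 199}
After line 4 (get('d', 10) returns default since 'd' not in d): d = {'a': 7, 'b': 199, 'c': 10}

{'a': 7, 'b': 199, 'c': 10}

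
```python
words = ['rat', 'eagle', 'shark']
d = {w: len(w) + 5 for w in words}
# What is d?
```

{'rat': 8, 'eagle': 10, 'shark': 10}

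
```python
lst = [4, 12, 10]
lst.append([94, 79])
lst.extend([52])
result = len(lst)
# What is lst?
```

After line 1: lst = [4, 12, 10]
After line 2 (append adds [94, 79] as single element): lst = [4, 12, 10, [94, 79]]
After line 3 (extend unpacks [52], adds 52): lst = [4, 12, 10, [94, 79], 52]
After line 4: result = len(lst) = 5

[4, 12, 10, [94, 79], 52]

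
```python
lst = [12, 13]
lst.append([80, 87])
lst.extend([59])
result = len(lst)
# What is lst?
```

After line 1: lst = [12, 13]
After line 2 (append adds [80, 87] as single element): lst = [12, 13, [80, 87]]
After line 3 (extend unpacks [59], adds 59): lst = [12, 13, [80, 87], 59]
After line 4: result = len(lst) = 4

[12, 13, [80, 87], 59]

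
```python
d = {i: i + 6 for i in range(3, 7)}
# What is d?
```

{3: 9, 4: 10, 5: 11, 6: 12}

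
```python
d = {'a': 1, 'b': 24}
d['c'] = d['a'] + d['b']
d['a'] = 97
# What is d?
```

After line 1: d = {'a': 1, 'b': 24}
After line 2 (d['c'] = 1 + 24): d = {'a': 1, 'b': 24, 'c': 25}
After line 3: d = {'a': 97, 'b': 24, 'c': 25}

{'a': 97, 'b': 24, 'c': 25}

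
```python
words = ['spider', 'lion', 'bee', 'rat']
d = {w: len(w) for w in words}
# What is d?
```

{'spider': 6, 'lion': 4, 'bee': 3, 'rat': 3}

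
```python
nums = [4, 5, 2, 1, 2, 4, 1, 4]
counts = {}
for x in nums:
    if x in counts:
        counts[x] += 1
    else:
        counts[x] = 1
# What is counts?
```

Initial: counts = {}, nums = [4, 5, 2, 1, 2, 4, 1, 4]
See 4: counts = {4: 1}
See 5: counts = {4: 1, 5: 1}
See 2: counts = {4: 1, 5: 1, 2: 1}
See 1: counts = {4: 1, 5: 1, 2: 1, 1: 1}
See 2: counts = {4: 1, 5: 1, 2: 2, 1: 1}
See 4: counts = {4: 2, 5: 1, 2: 2, 1: 1}
See 1: counts = {4: 2, 5: 1, 2: 2, 1: 2}
See 4: counts = {4: 3, 5: 1, 2: 2, 1: 2}

{4: 3, 5: 1, 2: 2, 1: 2}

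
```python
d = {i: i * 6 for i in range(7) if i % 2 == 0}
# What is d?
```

{0: 0, 2: 12, 4: 24, 6: 36}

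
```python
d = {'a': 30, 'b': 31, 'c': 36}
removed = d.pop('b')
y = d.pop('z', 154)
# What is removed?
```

After line 1: d = {'a': 30, 'b': 31, 'c': 36}
After line 2 (pop 'b' returns 31): d = {'a': 30, 'c': 36}, removed = 31
After line 3 (pop 'z' missing, returns default 154): d = {'a': 30, 'c': 36}, y = 154

31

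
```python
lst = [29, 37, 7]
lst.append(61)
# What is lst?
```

[29, 37, 7, 61]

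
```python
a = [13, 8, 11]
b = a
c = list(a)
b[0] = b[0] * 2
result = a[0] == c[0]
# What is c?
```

After line 1: a = [13, 8, 11]
After line 2 (b = a, alias): a = [13, 8, 11], b = [13, 8, 11]
After line 3 (c = list(a) is a copy, new object): c = [13, 8, 11]
After line 4 (b[0] = 13 * 2 = 26; mutates shared a/b): a = b = [26, 8, 11], c = [13, 8, 11]
After line 5 (a[0] = 26, c[0] = 13; result = False)

[13, 8, 11]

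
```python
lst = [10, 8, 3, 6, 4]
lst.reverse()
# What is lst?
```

[4, 6, 3, 8, 10]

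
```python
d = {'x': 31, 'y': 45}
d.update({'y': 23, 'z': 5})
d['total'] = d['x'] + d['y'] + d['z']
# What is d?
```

After line 1: d = {'x': 31, 'y': 45}
After line 2 (y overwritten, z added): d = {'x': 31, 'y': 23, 'z': 5}
After line 3 (total = 31 + 23 + 5 = 59): d = {'x': 31, 'y': 23, 'z': 5, 'total': 59}

{'x': 31, 'y': 23, 'z': 5, 'total': 59}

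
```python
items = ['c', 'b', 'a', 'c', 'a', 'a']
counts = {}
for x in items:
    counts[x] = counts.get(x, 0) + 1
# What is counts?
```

Initial: counts = {}, items = ['c', 'b', 'a', 'c', 'a', 'a']
See 'c': counts = {'c': 1}
See 'b': counts = {'c': 1, 'b': 1}
See 'a': counts = {'c': 1, 'b': 1, 'a': 1}
See 'c': counts = {'c': 2, 'b': 1, 'a': 1}
See 'a': counts = {'c': 2, 'b': 1, 'a': 2}
See 'a': counts = {'c': 2, 'b': 1, 'a': 3}

{'c': 2, 'b': 1, 'a': 3}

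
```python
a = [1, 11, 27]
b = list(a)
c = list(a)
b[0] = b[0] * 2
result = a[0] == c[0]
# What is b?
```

After line 1: a = [1, 11, 27]
After line 2 (b = list(a), copy): a = [1, 11, 27], b = [1, 11, 27]
After line 3 (c = list(a) is a copy, new object): c = [1, 11, 27]
After line 4 (b[0] = 1 * 2 = 2; only b mutates (copy)): a = [1, 11, 27], b = [2, 11, 27], c = [1, 11, 27]
After line 5 (a[0] = 1, c[0] = 1; result = True)

[2, 11, 27]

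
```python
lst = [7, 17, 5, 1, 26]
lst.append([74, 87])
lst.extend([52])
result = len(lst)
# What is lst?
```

After line 1: lst = [7, 17, 5, 1, 26]
After line 2 (append adds [74, 87] as single element): lst = [7, 17, 5, 1, 26, [74, 87]]
After line 3 (extend unpacks [52], adds 52): lst = [7, 17, 5, 1, 26, [74, 87], 52]
After line 4: result = len(lst) = 7

[7, 17, 5, 1, 26, [74, 87], 52]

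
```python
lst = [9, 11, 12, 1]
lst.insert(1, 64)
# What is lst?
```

[9, 64, 11, 12, 1]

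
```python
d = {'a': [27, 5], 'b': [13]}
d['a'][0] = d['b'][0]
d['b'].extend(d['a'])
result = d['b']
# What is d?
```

After line 1: d = {'a': [27, 5], 'b': [13]}
After line 2 (a[0] = b[0] = 13): d = {'a': [13, 5], 'b': [13]}
After line 3 (b.extend(a) appends [13, 5]): d = {'a': [13, 5], 'b': [13, 13, 5]}
After line 4: result = d['b'] = [13, 13, 5]

{'a': [13, 5], 'b': [13, 13, 5]}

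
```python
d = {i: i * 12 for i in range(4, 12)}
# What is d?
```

{4: 48, 5: 60, 6: 72, 7: 84, 8: 96, 9: 108, 10: 120, 11: 132}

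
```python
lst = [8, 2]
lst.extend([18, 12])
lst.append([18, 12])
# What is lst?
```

After line 1: lst = [8, 2]
After line 2 (extend unpacks [18, 12]): lst = [8, 2, 18, 12]
After line 3 (append adds [18, 12] as single element): lst = [8, 2, 18, 12, [18, 12]]

[8, 2, 18, 12, [18, 12]]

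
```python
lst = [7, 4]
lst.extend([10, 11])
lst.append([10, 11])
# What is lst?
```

After line 1: lst = [7, 4]
After line 2 (extend unpacks [10, 11]): lst = [7, 4, 10, 11]
After line 3 (append adds [10, 11] as single element): lst = [7, 4, 10, 11, [10, 11]]

[7, 4, 10, 11, [10, 11]]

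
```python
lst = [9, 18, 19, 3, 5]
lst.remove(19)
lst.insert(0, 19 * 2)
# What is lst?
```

After line 1: lst = [9, 18, 19, 3, 5]
After line 2 (remove first 19): lst = [9, 18, 3, 5]
After line 3 (insert 38 at index 0): lst = [38, 9, 18, 3, 5]

[38, 9, 18, 3, 5]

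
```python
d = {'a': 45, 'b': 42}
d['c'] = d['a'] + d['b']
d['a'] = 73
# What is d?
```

After line 1: d = {'a': 45, 'b': 42}
After line 2 (d['c'] = 45 + 42): d = {'a': 45, 'b': 42, 'c': 87}
After line 3: d = {'a': 73, 'b': 42, 'c': 87}

{'a': 73, 'b': 42, 'c': 87}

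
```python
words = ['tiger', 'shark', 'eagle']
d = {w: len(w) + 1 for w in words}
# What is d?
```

{'tiger': 6, 'shark': 6, 'eagle': 6}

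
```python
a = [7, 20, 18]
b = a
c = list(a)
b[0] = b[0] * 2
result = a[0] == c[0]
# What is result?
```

After line 1: a = [7, 20, 18]
After line 2 (b = a, alias): a = [7, 20, 18], b = [7, 20, 18]
After line 3 (c = list(a) is a copy, new object): c = [7, 20, 18]
After line 4 (b[0] = 7 * 2 = 14; mutates shared a/b): a = b = [14, 20, 18], c = [7, 20, 18]
After line 5 (a[0] = 14, c[0] = 7; result = False)

False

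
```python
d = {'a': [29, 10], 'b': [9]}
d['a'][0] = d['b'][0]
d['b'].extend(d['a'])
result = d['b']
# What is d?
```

After line 1: d = {'a': [29, 10], 'b': [9]}
After line 2 (a[0] = b[0] = 9): d = {'a': [9, 10], 'b': [9]}
After line 3 (b.extend(a) appends [9, 10]): d = {'a': [9, 10], 'b': [9, 9, 10]}
After line 4: result = d['b'] = [9, 9, 10]

{'a': [9, 10], 'b': [9, 9, 10]}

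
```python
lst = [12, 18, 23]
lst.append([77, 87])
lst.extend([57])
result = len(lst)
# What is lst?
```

After line 1: lst = [12, 18, 23]
After line 2 (append adds [77, 87] as single element): lst = [12, 18, 23, [77, 87]]
After line 3 (extend unpacks [57], adds 57): lst = [12, 18, 23, [77, 87], 57]
After line 4: result = len(lst) = 5

[12, 18, 23, [77, 87], 57]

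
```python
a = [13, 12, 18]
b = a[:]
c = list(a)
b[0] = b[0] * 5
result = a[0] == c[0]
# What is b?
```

After line 1: a = [13, 12, 18]
After line 2 (b = a[:], copy): a = [13, 12, 18], b = [13, 12, 18]
After line 3 (c = list(a) is a copy, new object): c = [13, 12, 18]
After line 4 (b[0] = 13 * 5 = 65; only b mutates (copy)): a = [13, 12, 18], b = [65, 12, 18], c = [13, 12, 18]
After line 5 (a[0] = 13, c[0] = 13; result = True)

[65, 12, 18]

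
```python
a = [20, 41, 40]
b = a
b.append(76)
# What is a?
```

After line 1: a = [20, 41, 40]
After line 2 (b = a is an alias, same object): a = [20, 41, 40], b = [20, 41, 40]
After line 3 (b.append mutates the shared list): a = [20, 41, 40, 76], b = [20, 41, 40, 76]

[20, 41, 40, 76]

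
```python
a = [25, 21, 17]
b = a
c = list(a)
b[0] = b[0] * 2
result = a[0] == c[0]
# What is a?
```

After line 1: a = [25, 21, 17]
After line 2 (b = a, alias): a = [25, 21, 17], b = [25, 21, 17]
After line 3 (c = list(a) is a copy, new object): c = [25, 21, 17]
After line 4 (b[0] = 25 * 2 = 50; mutates shared a/b): a = b = [50, 21, 17], c = [25, 21, 17]
After line 5 (a[0] = 50, c[0] = 25; result = False)

[50, 21, 17]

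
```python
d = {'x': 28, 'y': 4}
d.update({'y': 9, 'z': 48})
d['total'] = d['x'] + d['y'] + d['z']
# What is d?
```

After line 1: d = {'x': 28, 'y': 4}
After line 2 (y overwritten, z added): d = {'x': 28, 'y': 9, 'z': 48}
After line 3 (total = 28 + 9 + 48 = 85): d = {'x': 28, 'y': 9, 'z': 48, 'total': 85}

{'x': 28, 'y': 9, 'z': 48, 'total': 85}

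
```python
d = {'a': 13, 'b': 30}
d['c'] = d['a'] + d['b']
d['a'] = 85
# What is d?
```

After line 1: d = {'a': 13, 'b': 30}
After line 2 (d['c'] = 13 + 30): d = {'a': 13, 'b': 30, 'c': 43}
After line 3: d = {'a': 85, 'b': 30, 'c': 43}

{'a': 85, 'b': 30, 'c': 43}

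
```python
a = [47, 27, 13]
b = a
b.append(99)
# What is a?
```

After line 1: a = [47, 27, 13]
After line 2 (b = a is an alias, same object): a = [47, 27, 13], b = [47, 27, 13]
After line 3 (b.append mutates the shared list): a = [47, 27, 13, 99], b = [47, 27, 13, 99]

[47, 27, 13, 99]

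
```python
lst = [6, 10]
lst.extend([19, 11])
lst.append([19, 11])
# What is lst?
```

After line 1: lst = [6, 10]
After line 2 (extend unpacks [19, 11]): lst = [6, 10, 19, 11]
After line 3 (append adds [19, 11] as single element): lst = [6, 10, 19, 11, [19, 11]]

[6, 10, 19, 11, [19, 11]]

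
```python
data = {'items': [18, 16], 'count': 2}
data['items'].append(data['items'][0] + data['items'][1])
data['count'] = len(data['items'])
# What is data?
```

After line 1: data = {'items': [18, 16], 'count': 2}
After line 2 (append 18 + 16 = 34): data = {'items': [18, 16, 34], 'count': 2}
After line 3 (count = len(items) = 3): data = {'items': [18, 16, 34], 'count': 3}

{'items': [18, 16, 34], 'count': 3}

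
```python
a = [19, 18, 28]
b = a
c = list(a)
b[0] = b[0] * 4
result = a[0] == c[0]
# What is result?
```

After line 1: a = [19, 18, 28]
After line 2 (b = a, alias): a = [19, 18, 28], b = [19, 18, 28]
After line 3 (c = list(a) is a copy, new object): c = [19, 18, 28]
After line 4 (b[0] = 19 * 4 = 76; mutates shared a/b): a = b = [76, 18, 28], c = [19, 18, 28]
After line 5 (a[0] = 76, c[0] = 19; result = False)

False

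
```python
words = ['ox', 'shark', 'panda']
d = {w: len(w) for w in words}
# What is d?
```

{'ox': 2, 'shark': 5, 'panda': 5}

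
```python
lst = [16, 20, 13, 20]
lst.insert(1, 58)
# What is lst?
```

[16, 58, 20, 13, 20]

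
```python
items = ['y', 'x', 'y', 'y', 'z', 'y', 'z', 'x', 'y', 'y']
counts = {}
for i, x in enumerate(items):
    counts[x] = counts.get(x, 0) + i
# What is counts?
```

Initial: counts = {}, items = ['y', 'x', 'y', 'y', 'z', 'y', 'z', 'x', 'y', 'y']
i=0, x='y': counts = {'y': 0}
i=1, x='x': counts = {'y': 0, 'x': 1}
i=2, x='y': counts = {'y': 2, 'x': 1}
i=3, x='y': counts = {'y': 5, 'x': 1}
i=4, x='z': counts = {'y': 5, 'x': 1, 'z': 4}
i=5, x='y': counts = {'y': 10, 'x': 1, 'z': 4}
i=6, x='z': counts = {'y': 10, 'x': 1, 'z': 10}
i=7, x='x': counts = {'y': 10, 'x': 8, 'z': 10}
i=8, x='y': counts = {'y': 18, 'x': 8, 'z': 10}
i=9, x='y': counts = {'y': 27, 'x': 8, 'z': 10}

{'y': 27, 'x': 8, 'z': 10}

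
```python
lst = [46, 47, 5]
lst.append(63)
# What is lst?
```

[46, 47, 5, 63]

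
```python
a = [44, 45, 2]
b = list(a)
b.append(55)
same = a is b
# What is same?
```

After line 1: a = [44, 45, 2]
After line 2 (b = list(a) is a shallow copy, new object): a = [44, 45, 2], b = [44, 45, 2]
After line 3 (append only mutates b): a = [44, 45, 2], b = [44, 45, 2, 55]
After line 4 (same = a is b; different objects -> False): same = False

False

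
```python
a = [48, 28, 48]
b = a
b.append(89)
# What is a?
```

After line 1: a = [48, 28, 48]
After line 2 (b = a is an alias, same object): a = [48, 28, 48], b = [48, 28, 48]
After line 3 (b.append mutates the shared list): a = [48, 28, 48, 89], b = [48, 28, 48, 89]

[48, 28, 48, 89]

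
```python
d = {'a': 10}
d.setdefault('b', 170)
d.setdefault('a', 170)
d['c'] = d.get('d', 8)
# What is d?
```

After line 1: d = {'a': 10}
After line 2 (setdefault adds 'b'=170): d = {'a': 10, 'b': 170}
After line 3 (setdefault 'a' no-op, already exists): d = {'a': 10, 'b': 170}
After line 4 (get('d', 8) returns default since 'd' not in d): d = {'a': 10, 'b': 170, 'c': 8}

{'a': 10, 'b': 170, 'c': 8}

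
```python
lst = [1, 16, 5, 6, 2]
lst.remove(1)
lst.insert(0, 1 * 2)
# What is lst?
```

After line 1: lst = [1, 16, 5, 6, 2]
After line 2 (remove first 1): lst = [16, 5, 6, 2]
After line 3 (insert 2 at index 0): lst = [2, 16, 5, 6, 2]

[2, 16, 5, 6, 2]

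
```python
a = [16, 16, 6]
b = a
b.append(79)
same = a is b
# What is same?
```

After line 1: a = [16, 16, 6]
After line 2 (b = a is an alias, same object): a = [16, 16, 6], b = [16, 16, 6]
After line 3 (b.append mutates the shared list): a = [16, 16, 6, 79], b = [16, 16, 6, 79]
After line 4 (same = a is b; same object -> True): same = True

True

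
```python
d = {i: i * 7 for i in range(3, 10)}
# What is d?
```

{3: 21, 4: 28, 5: 35, 6: 42, 7: 49, 8: 56, 9: 63}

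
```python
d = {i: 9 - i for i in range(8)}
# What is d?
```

{0: 9, 1: 8, 2: 7, 3: 6, 4: 5, 5: 4, 6: 3, 7: 2}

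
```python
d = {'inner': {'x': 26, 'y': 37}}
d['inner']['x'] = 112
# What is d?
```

After line 1: d = {'inner': {'x': 26, 'y': 37}}
After line 2 (inner x overwritten): d = {'inner': {'x': 112, 'y': 37}}

{'inner': {'x': 112, 'y': 37}}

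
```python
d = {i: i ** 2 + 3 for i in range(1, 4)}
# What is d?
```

{1: 4, 2: 7, 3: 12}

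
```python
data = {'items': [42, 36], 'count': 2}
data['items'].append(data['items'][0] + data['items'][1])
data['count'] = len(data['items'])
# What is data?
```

After line 1: data = {'items': [42, 36], 'count': 2}
After line 2 (append 42 + 36 = 78): data = {'items': [42, 36, 78], 'count': 2}
After line 3 (count = len(items) = 3): data = {'items': [42, 36, 78], 'count': 3}

{'items': [42, 36, 78], 'count': 3}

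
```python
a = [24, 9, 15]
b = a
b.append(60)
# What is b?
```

After line 1: a = [24, 9, 15]
After line 2 (b = a is an alias, same object): a = [24, 9, 15], b = [24, 9, 15]
After line 3 (b.append mutates the shared list): a = [24, 9, 15, 60], b = [24, 9, 15, 60]

[24, 9, 15, 60]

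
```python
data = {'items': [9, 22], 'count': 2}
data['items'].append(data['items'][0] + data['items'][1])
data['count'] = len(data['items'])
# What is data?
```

After line 1: data = {'items': [9, 22], 'count': 2}
After line 2 (append 9 + 22 = 31): data = {'items': [9, 22, 31], 'count': 2}
After line 3 (count = len(items) = 3): data = {'items': [9, 22, 31], 'count': 3}

{'items': [9, 22, 31], 'count': 3}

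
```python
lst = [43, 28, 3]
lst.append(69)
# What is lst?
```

[43, 28, 3, 69]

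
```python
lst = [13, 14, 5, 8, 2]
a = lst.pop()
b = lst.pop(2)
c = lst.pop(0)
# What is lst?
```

After line 1: lst = [13, 14, 5, 8, 2]
After line 2 (pop() -> a = 2): lst = [13, 14, 5, 8]
After line 3 (pop(2) -> b = 5): lst = [13, 14, 8]
After line 4 (pop(0) -> c = 13): lst = [14, 8]

[14, 8]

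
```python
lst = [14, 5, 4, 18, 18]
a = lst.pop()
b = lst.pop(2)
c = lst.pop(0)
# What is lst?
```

After line 1: lst = [14, 5, 4, 18, 18]
After line 2 (pop() -> a = 18): lst = [14, 5, 4, 18]
After line 3 (pop(2) -> b = 4): lst = [14, 5, 18]
After line 4 (pop(0) -> c = 14): lst = [5, 18]

[5, 18]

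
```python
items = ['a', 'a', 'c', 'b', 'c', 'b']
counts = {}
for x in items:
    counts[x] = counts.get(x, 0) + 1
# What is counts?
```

Initial: counts = {}, items = ['a', 'a', 'c', 'b', 'c', 'b']
See 'a': counts = {'a': 1}
See 'a': counts = {'a': 2}
See 'c': counts = {'a': 2, 'c': 1}
See 'b': counts = {'a': 2, 'c': 1, 'b': 1}
See 'c': counts = {'a': 2, 'c': 2, 'b': 1}
See 'b': counts = {'a': 2, 'c': 2, 'b': 2}

{'a': 2, 'c': 2, 'b': 2}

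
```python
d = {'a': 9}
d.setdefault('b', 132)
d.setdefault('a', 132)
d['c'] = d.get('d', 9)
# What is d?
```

After line 1: d = {'a': 9}
After line 2 (setdefault adds 'b'=132): d = {'a': 9, 'b': 132}
After line 3 (setdefault 'a' no-op, already exists): d = {'a': 9, 'b': 132}
After line 4 (get('d', 9) returns default since 'd' not in d): d = {'a': 9, 'b': 132, 'c': 9}

{'a': 9, 'b': 132, 'c': 9}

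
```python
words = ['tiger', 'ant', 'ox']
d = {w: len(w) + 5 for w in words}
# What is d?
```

{'tiger': 10, 'ant': 8, 'ox': 7}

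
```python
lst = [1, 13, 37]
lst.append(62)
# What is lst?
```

[1, 13, 37, 62]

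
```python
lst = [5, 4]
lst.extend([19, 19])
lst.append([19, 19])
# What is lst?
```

After line 1: lst = [5, 4]
After line 2 (extend unpacks [19, 19]): lst = [5, 4, 19, 19]
After line 3 (append adds [19, 19] as single element): lst = [5, 4, 19, 19, [19, 19]]

[5, 4, 19, 19, [19, 19]]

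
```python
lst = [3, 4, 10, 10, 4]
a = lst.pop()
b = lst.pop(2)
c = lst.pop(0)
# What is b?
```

After line 1: lst = [3, 4, 10, 10, 4]
After line 2 (pop() -> a = 4): lst = [3, 4, 10, 10]
After line 3 (pop(2) -> b = 10): lst = [3, 4, 10]
After line 4 (pop(0) -> c = 3): lst = [4, 10]

10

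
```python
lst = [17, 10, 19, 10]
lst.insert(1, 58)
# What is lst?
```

[17, 58, 10, 19, 10]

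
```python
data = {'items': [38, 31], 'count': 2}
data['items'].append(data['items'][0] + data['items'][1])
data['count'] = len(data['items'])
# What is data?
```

After line 1: data = {'items': [38, 31], 'count': 2}
After line 2 (append 38 + 31 = 69): data = {'items': [38, 31, 69], 'count': 2}
After line 3 (count = len(items) = 3): data = {'items': [38, 31, 69], 'count': 3}

{'items': [38, 31, 69], 'count': 3}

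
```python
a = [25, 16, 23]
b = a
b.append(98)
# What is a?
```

After line 1: a = [25, 16, 23]
After line 2 (b = a is an alias, same object): a = [25, 16, 23], b = [25, 16, 23]
After line 3 (b.append mutates the shared list): a = [25, 16, 23, 98], b = [25, 16, 23, 98]

[25, 16, 23, 98]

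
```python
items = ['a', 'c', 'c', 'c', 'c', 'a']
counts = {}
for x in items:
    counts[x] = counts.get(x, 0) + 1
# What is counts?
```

Initial: counts = {}, items = ['a', 'c', 'c', 'c', 'c', 'a']
See 'a': counts = {'a': 1}
See 'c': counts = {'a': 1, 'c': 1}
See 'c': counts = {'a': 1, 'c': 2}
See 'c': counts = {'a': 1, 'c': 3}
See 'c': counts = {'a': 1, 'c': 4}
See 'a': counts = {'a': 2, 'c': 4}

{'a': 2, 'c': 4}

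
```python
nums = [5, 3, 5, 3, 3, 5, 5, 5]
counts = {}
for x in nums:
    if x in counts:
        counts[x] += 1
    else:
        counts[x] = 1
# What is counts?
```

Initial: counts = {}, nums = [5, 3, 5, 3, 3, 5, 5, 5]
See 5: counts = {5: 1}
See 3: counts = {5: 1, 3: 1}
See 5: counts = {5: 2, 3: 1}
See 3: counts = {5: 2, 3: 2}
See 3: counts = {5: 2, 3: 3}
See 5: counts = {5: 3, 3: 3}
See 5: counts = {5: 4, 3: 3}
See 5: counts = {5: 5, 3: 3}

{5: 5, 3: 3}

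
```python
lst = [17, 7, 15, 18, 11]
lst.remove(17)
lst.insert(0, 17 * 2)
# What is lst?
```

After line 1: lst = [17, 7, 15, 18, 11]
After line 2 (remove first 17): lst = [7, 15, 18, 11]
After line 3 (insert 34 at index 0): lst = [34, 7, 15, 18, 11]

[34, 7, 15, 18, 11]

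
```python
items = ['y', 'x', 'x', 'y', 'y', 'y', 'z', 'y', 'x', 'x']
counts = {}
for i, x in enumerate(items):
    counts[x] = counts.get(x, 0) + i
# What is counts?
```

Initial: counts = {}, items = ['y', 'x', 'x', 'y', 'y', 'y', 'z', 'y', 'x', 'x']
i=0, x='y': counts = {'y': 0}
i=1, x='x': counts = {'y': 0, 'x': 1}
i=2, x='x': counts = {'y': 0, 'x': 3}
i=3, x='y': counts = {'y': 3, 'x': 3}
i=4, x='y': counts = {'y': 7, 'x': 3}
i=5, x='y': counts = {'y': 12, 'x': 3}
i=6, x='z': counts = {'y': 12, 'x': 3, 'z': 6}
i=7, x='y': counts = {'y': 19, 'x': 3, 'z': 6}
i=8, x='x': counts = {'y': 19, 'x': 11, 'z': 6}
i=9, x='x': counts = {'y': 19, 'x': 20, 'z': 6}

{'y': 19, 'x': 20, 'z': 6}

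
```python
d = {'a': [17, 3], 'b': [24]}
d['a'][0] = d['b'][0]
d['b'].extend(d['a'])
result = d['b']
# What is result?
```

After line 1: d = {'a': [17, 3], 'b': [24]}
After line 2 (a[0] = b[0] = 24): d = {'a': [24, 3], 'b': [24]}
After line 3 (b.extend(a) appends [24, 3]): d = {'a': [24, 3], 'b': [24, 24, 3]}
After line 4: result = d['b'] = [24, 24, 3]

[24, 24, 3]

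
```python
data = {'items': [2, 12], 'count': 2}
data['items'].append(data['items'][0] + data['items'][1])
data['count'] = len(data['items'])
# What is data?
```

After line 1: data = {'items': [2, 12], 'count': 2}
After line 2 (append 2 + 12 = 14): data = {'items': [2, 12, 14], 'count': 2}
After line 3 (count = len(items) = 3): data = {'items': [2, 12, 14], 'count': 3}

{'items': [2, 12, 14], 'count': 3}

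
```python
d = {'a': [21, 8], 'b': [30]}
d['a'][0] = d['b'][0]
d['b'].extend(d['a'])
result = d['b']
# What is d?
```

After line 1: d = {'a': [21, 8], 'b': [30]}
After line 2 (a[0] = b[0] = 30): d = {'a': [30, 8], 'b': [30]}
After line 3 (b.extend(a) appends [30, 8]): d = {'a': [30, 8], 'b': [30, 30, 8]}
After line 4: result = d['b'] = [30, 30, 8]

{'a': [30, 8], 'b': [30, 30, 8]}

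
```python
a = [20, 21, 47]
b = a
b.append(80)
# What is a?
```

After line 1: a = [20, 21, 47]
After line 2 (b = a is an alias, same object): a = [20, 21, 47], b = [20, 21, 47]
After line 3 (b.append mutates the shared list): a = [20, 21, 47, 80], b = [20, 21, 47, 80]

[20, 21, 47, 80]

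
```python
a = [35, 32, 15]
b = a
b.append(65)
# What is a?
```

After line 1: a = [35, 32, 15]
After line 2 (b = a is an alias, same object): a = [35, 32, 15], b = [35, 32, 15]
After line 3 (b.append mutates the shared list): a = [35, 32, 15, 65], b = [35, 32, 15, 65]

[35, 32, 15, 65]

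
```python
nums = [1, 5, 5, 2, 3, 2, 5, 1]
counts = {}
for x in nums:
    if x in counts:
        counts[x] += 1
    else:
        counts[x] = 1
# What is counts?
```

Initial: counts = {}, nums = [1, 5, 5, 2, 3, 2, 5, 1]
See 1: counts = {1: 1}
See 5: counts = {1: 1, 5: 1}
See 5: counts = {1: 1, 5: 2}
See 2: counts = {1: 1, 5: 2, 2: 1}
See 3: counts = {1: 1, 5: 2, 2: 1, 3: 1}
See 2: counts = {1: 1, 5: 2, 2: 2, 3: 1}
See 5: counts = {1: 1, 5: 3, 2: 2, 3: 1}
See 1: counts = {1: 2, 5: 3, 2: 2, 3: 1}

{1: 2, 5: 3, 2: 2, 3: 1}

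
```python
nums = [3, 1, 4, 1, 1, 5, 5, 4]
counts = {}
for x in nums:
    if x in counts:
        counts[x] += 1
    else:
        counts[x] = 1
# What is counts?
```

Initial: counts = {}, nums = [3, 1, 4, 1, 1, 5, 5, 4]
See 3: counts = {3: 1}
See 1: counts = {3: 1, 1: 1}
See 4: counts = {3: 1, 1: 1, 4: 1}
See 1: counts = {3: 1, 1: 2, 4: 1}
See 1: counts = {3: 1, 1: 3, 4: 1}
See 5: counts = {3: 1, 1: 3, 4: 1, 5: 1}
See 5: counts = {3: 1, 1: 3, 4: 1, 5: 2}
See 4: counts = {3: 1, 1: 3, 4: 2, 5: 2}

{3: 1, 1: 3, 4: 2, 5: 2}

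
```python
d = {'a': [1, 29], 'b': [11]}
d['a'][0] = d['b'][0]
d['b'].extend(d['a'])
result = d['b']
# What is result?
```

After line 1: d = {'a': [1, 29], 'b': [11]}
After line 2 (a[0] = b[0] = 11): d = {'a': [11, 29], 'b': [11]}
After line 3 (b.extend(a) appends [11, 29]): d = {'a': [11, 29], 'b': [11, 11, 29]}
After line 4: result = d['b'] = [11, 11, 29]

[11, 11, 29]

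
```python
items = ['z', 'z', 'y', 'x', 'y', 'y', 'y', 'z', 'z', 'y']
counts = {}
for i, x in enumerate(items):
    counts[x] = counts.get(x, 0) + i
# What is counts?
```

Initial: counts = {}, items = ['z', 'z', 'y', 'x', 'y', 'y', 'y', 'z', 'z', 'y']
i=0, x='z': counts = {'z': 0}
i=1, x='z': counts = {'z': 1}
i=2, x='y': counts = {'z': 1, 'y': 2}
i=3, x='x': counts = {'z': 1, 'y': 2, 'x': 3}
i=4, x='y': counts = {'z': 1, 'y': 6, 'x': 3}
i=5, x='y': counts = {'z': 1, 'y': 11, 'x': 3}
i=6, x='y': counts = {'z': 1, 'y': 17, 'x': 3}
i=7, x='z': counts = {'z': 8, 'y': 17, 'x': 3}
i=8, x='z': counts = {'z': 16, 'y': 17, 'x': 3}
i=9, x='y': counts = {'z': 16, 'y': 26, 'x': 3}

{'z': 16, 'y': 26, 'x': 3}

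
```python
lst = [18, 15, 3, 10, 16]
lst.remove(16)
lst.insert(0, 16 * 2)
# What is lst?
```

After line 1: lst = [18, 15, 3, 10, 16]
After line 2 (remove first 16): lst = [18, 15, 3, 10]
After line 3 (insert 32 at index 0): lst = [32, 18, 15, 3, 10]

[32, 18, 15, 3, 10]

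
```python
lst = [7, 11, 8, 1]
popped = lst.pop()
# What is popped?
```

1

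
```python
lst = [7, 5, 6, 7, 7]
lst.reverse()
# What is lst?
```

[7, 7, 6, 5, 7]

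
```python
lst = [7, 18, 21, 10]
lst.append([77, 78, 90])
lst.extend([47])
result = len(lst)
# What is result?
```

After line 1: lst = [7, 18, 21, 10]
After line 2 (append adds [77, 78, 90] as single element): lst = [7, 18, 21, 10, [77, 78, 90]]
After line 3 (extend unpacks [47], adds 47): lst = [7, 18, 21, 10, [77, 78, 90], 47]
After line 4: result = len(lst) = 6

6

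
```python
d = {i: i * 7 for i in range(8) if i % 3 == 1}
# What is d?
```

{1: 7, 4: 28, 7: 49}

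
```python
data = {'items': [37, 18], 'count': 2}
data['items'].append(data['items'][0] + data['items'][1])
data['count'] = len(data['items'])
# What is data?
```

After line 1: data = {'items': [37, 18], 'count': 2}
After line 2 (append 37 + 18 = 55): data = {'items': [37, 18, 55], 'count': 2}
After line 3 (count = len(items) = 3): data = {'items': [37, 18, 55], 'count': 3}

{'items': [37, 18, 55], 'count': 3}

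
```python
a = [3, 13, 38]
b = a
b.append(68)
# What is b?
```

After line 1: a = [3, 13, 38]
After line 2 (b = a is an alias, same object): a = [3, 13, 38], b = [3, 13, 38]
After line 3 (b.append mutates the shared list): a = [3, 13, 38, 68], b = [3, 13, 38, 68]

[3, 13, 38, 68]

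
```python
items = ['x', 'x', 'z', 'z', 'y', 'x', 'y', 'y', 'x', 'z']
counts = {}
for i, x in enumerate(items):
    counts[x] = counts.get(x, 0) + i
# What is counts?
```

Initial: counts = {}, items = ['x', 'x', 'z', 'z', 'y', 'x', 'y', 'y', 'x', 'z']
i=0, x='x': counts = {'x': 0}
i=1, x='x': counts = {'x': 1}
i=2, x='z': counts = {'x': 1, 'z': 2}
i=3, x='z': counts = {'x': 1, 'z': 5}
i=4, x='y': counts = {'x': 1, 'z': 5, 'y': 4}
i=5, x='x': counts = {'x': 6, 'z': 5, 'y': 4}
i=6, x='y': counts = {'x': 6, 'z': 5, 'y': 10}
i=7, x='y': counts = {'x': 6, 'z': 5, 'y': 17}
i=8, x='x': counts = {'x': 14, 'z': 5, 'y': 17}
i=9, x='z': counts = {'x': 14, 'z': 14, 'y': 17}

{'x': 14, 'z': 14, 'y': 17}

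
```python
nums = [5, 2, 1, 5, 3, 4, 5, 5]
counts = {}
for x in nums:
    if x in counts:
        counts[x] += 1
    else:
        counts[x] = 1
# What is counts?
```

Initial: counts = {}, nums = [5, 2, 1, 5, 3, 4, 5, 5]
See 5: counts = {5: 1}
See 2: counts = {5: 1, 2: 1}
See 1: counts = {5: 1, 2: 1, 1: 1}
See 5: counts = {5: 2, 2: 1, 1: 1}
See 3: counts = {5: 2, 2: 1, 1: 1, 3: 1}
See 4: counts = {5: 2, 2: 1, 1: 1, 3: 1, 4: 1}
See 5: counts = {5: 3, 2: 1, 1: 1, 3: 1, 4: 1}
See 5: counts = {5: 4, 2: 1, 1: 1, 3: 1, 4: 1}

{5: 4, 2: 1, 1: 1, 3: 1, 4: 1}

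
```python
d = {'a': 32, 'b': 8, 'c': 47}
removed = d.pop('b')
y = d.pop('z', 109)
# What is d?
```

After line 1: d = {'a': 32, 'b': 8, 'c': 47}
After line 2 (pop 'b' returns 8): d = {'a': 32, 'c': 47}, removed = 8
After line 3 (pop 'z' missing, returns default 109): d = {'a': 32, 'c': 47}, y = 109

{'a': 32, 'c': 47}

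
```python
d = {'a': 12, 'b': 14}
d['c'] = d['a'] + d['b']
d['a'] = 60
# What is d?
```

After line 1: d = {'a': 12, 'b': 14}
After line 2 (d['c'] = 12 + 14): d = {'a': 12, 'b': 14, 'c': 26}
After line 3: d = {'a': 60, 'b': 14, 'c': 26}

{'a': 60, 'b': 14, 'c': 26}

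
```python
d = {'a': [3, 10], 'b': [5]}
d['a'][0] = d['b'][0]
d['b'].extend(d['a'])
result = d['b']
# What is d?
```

After line 1: d = {'a': [3, 10], 'b': [5]}
After line 2 (a[0] = b[0] = 5): d = {'a': [5, 10], 'b': [5]}
After line 3 (b.extend(a) appends [5, 10]): d = {'a': [5, 10], 'b': [5, 5, 10]}
After line 4: result = d['b'] = [5, 5, 10]

{'a': [5, 10], 'b': [5, 5, 10]}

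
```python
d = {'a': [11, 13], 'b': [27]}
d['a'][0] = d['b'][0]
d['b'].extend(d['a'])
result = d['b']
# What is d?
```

After line 1: d = {'a': [11, 13], 'b': [27]}
After line 2 (a[0] = b[0] = 27): d = {'a': [27, 13], 'b': [27]}
After line 3 (b.extend(a) appends [27, 13]): d = {'a': [27, 13], 'b': [27, 27, 13]}
After line 4: result = d['b'] = [27, 27, 13]

{'a': [27, 13], 'b': [27, 27, 13]}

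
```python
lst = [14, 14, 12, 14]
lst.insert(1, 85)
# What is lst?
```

[14, 85, 14, 12, 14]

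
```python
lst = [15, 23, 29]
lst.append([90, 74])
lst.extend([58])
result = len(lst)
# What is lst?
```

After line 1: lst = [15, 23, 29]
After line 2 (append adds [90, 74] as single element): lst = [15, 23, 29, [90, 74]]
After line 3 (extend unpacks [58], adds 58): lst = [15, 23, 29, [90, 74], 58]
After line 4: result = len(lst) = 5

[15, 23, 29, [90, 74], 58]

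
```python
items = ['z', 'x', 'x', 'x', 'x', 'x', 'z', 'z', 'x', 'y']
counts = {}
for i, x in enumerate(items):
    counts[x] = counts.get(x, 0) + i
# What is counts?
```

Initial: counts = {}, items = ['z', 'x', 'x', 'x', 'x', 'x', 'z', 'z', 'x', 'y']
i=0, x='z': counts = {'z': 0}
i=1, x='x': counts = {'z': 0, 'x': 1}
i=2, x='x': counts = {'z': 0, 'x': 3}
i=3, x='x': counts = {'z': 0, 'x': 6}
i=4, x='x': counts = {'z': 0, 'x': 10}
i=5, x='x': counts = {'z': 0, 'x': 15}
i=6, x='z': counts = {'z': 6, 'x': 15}
i=7, x='z': counts = {'z': 13, 'x': 15}
i=8, x='x': counts = {'z': 13, 'x': 23}
i=9, x='y': counts = {'z': 13, 'x': 23, 'y': 9}

{'z': 13, 'x': 23, 'y': 9}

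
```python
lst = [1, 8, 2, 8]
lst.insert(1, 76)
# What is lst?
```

[1, 76, 8, 2, 8]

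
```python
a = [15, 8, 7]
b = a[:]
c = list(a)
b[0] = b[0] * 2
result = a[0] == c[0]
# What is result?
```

After line 1: a = [15, 8, 7]
After line 2 (b = a[:], copy): a = [15, 8, 7], b = [15, 8, 7]
After line 3 (c = list(a) is a copy, new object): c = [15, 8, 7]
After line 4 (b[0] = 15 * 2 = 30; only b mutates (copy)): a = [15, 8, 7], b = [30, 8, 7], c = [15, 8, 7]
After line 5 (a[0] = 15, c[0] = 15; result = True)

True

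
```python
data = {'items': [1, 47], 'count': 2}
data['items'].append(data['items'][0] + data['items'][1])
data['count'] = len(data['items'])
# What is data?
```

After line 1: data = {'items': [1, 47], 'count': 2}
After line 2 (append 1 + 47 = 48): data = {'items': [1, 47, 48], 'count': 2}
After line 3 (count = len(items) = 3): data = {'items': [1, 47, 48], 'count': 3}

{'items': [1, 47, 48], 'count': 3}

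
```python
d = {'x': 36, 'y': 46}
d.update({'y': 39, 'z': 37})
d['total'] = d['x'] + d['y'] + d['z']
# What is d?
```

After line 1: d = {'x': 36, 'y': 46}
After line 2 (y overwritten, z added): d = {'x': 36, 'y': 39, 'z': 37}
After line 3 (total = 36 + 39 + 37 = 112): d = {'x': 36, 'y': 39, 'z': 37, 'total': 112}

{'x': 36, 'y': 39, 'z': 37, 'total': 112}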